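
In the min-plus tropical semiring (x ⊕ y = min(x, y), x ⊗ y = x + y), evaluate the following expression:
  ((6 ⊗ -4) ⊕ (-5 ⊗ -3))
((6 ⊗ -4) ⊕ (-5 ⊗ -3)) = -8

Expand innermost to outermost. Recall ⊕ takes the minimum of its arguments and ⊗ takes their sum. Working out the expression ((6 ⊗ -4) ⊕ (-5 ⊗ -3)) gives -8.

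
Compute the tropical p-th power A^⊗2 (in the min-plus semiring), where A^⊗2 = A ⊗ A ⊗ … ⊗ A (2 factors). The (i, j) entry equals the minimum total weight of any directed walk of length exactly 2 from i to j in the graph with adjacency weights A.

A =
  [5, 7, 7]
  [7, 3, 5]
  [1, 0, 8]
A^⊗2 =
  [8, 7, 12]
  [6, 5, 8]
  [6, 3, 5]

Each entry (A^⊗2)_ij equals the minimum over all length-2 walks i = v_0 → v_1 → … → v_2 = j of Σ_t A[v_t][v_{t+1}]. For example, for (i, j) = (0, 2) we minimise over 3 possible intermediate vertex sequences; the minimum is 12, attained along the walk 0 → 0 → 2.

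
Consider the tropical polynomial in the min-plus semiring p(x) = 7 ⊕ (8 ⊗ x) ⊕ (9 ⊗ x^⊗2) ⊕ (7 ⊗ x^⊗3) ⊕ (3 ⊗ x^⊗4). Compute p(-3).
p(-3) = -9

A tropical monomial a ⊗ x^⊗i evaluates to a + i · x. Evaluating each term at x = -3:
  Term 0 contributes 7 + 0 · -3 = 7
  Term 1 contributes 8 + 1 · -3 = 5
  Term 2 contributes 9 + 2 · -3 = 3
  Term 3 contributes 7 + 3 · -3 = -2
  Term 4 contributes 3 + 4 · -3 = -9
p(-3) = ⊕ of these = min[7, 5, 3, -2, -9] = -9.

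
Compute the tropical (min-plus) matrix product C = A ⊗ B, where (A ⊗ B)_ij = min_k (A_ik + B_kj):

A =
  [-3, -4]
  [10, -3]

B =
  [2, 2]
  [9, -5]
A ⊗ B =
  [-1, -9]
  [6, -8]

Apply the min-plus product entry-by-entry:
  C[0][0] = min over k of (A[0][0] + B[0][0] = -3 + 2 = -1, A[0][1] + B[1][0] = -4 + 9 = 5) = -1 (attained at k = 0)
  C[0][1] = min over k of (A[0][0] + B[0][1] = -3 + 2 = -1, A[0][1] + B[1][1] = -4 + -5 = -9) = -9 (attained at k = 1)
  C[1][0] = min over k of (A[1][0] + B[0][0] = 10 + 2 = 12, A[1][1] + B[1][0] = -3 + 9 = 6) = 6 (attained at k = 1)
  C[1][1] = min over k of (A[1][0] + B[0][1] = 10 + 2 = 12, A[1][1] + B[1][1] = -3 + -5 = -8) = -8 (attained at k = 1)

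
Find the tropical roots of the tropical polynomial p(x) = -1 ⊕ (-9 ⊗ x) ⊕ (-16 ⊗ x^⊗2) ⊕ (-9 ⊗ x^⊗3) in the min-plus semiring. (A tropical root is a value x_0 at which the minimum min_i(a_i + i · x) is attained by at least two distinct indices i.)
Roots: {-7, 7, 8}

Each tropical root is a break point of the lower envelope of the lines y = a_i + i · x (there are 4 lines, with slopes 0, 1, ..., 3). Only the lines that attain the minimum somewhere contribute to roots; other lines are dominated. Here the surviving (envelope) indices are i = 3, i = 2, i = 1, i = 0.
Intersections between consecutive envelope lines give the roots: for adjacent envelope indices i < j the intersection is x = (a_i − a_j) / (j − i). Reading off the sorted break points: {-7, 7, 8}.
Verification: at each break x_0, at least two indices attain the minimum of min_i(a_i + i · x_0).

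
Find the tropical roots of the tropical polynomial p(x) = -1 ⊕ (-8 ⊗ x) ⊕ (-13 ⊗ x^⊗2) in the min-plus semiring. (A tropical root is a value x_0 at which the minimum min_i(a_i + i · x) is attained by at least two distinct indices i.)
Roots: {5, 7}

Each tropical root is a break point of the lower envelope of the lines y = a_i + i · x (there are 3 lines, with slopes 0, 1, ..., 2). Only the lines that attain the minimum somewhere contribute to roots; other lines are dominated. Here the surviving (envelope) indices are i = 2, i = 1, i = 0.
Intersections between consecutive envelope lines give the roots: for adjacent envelope indices i < j the intersection is x = (a_i − a_j) / (j − i). Reading off the sorted break points: {5, 7}.
Verification: at each break x_0, at least two indices attain the minimum of min_i(a_i + i · x_0).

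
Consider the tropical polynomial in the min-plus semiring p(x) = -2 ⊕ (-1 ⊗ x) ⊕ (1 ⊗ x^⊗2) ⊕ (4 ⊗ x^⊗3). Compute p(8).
p(8) = -2

A tropical monomial a ⊗ x^⊗i evaluates to a + i · x. Evaluating each term at x = 8:
  Term 0 contributes -2 + 0 · 8 = -2
  Term 1 contributes -1 + 1 · 8 = 7
  Term 2 contributes 1 + 2 · 8 = 17
  Term 3 contributes 4 + 3 · 8 = 28
p(8) = ⊕ of these = min[-2, 7, 17, 28] = -2.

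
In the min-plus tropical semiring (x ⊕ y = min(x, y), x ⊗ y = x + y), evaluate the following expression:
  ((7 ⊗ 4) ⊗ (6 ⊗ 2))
((7 ⊗ 4) ⊗ (6 ⊗ 2)) = 19

Expand innermost to outermost. Recall ⊕ takes the minimum of its arguments and ⊗ takes their sum. Working out the expression ((7 ⊗ 4) ⊗ (6 ⊗ 2)) gives 19.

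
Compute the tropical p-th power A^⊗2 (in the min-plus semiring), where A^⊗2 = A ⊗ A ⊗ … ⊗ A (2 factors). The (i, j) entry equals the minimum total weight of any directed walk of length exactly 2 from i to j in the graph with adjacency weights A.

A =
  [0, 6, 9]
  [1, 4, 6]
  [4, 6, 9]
A^⊗2 =
  [0, 6, 9]
  [1, 7, 10]
  [4, 10, 12]

Each entry (A^⊗2)_ij equals the minimum over all length-2 walks i = v_0 → v_1 → … → v_2 = j of Σ_t A[v_t][v_{t+1}]. For example, for (i, j) = (0, 2) we minimise over 3 possible intermediate vertex sequences; the minimum is 9, attained along the walk 0 → 0 → 2.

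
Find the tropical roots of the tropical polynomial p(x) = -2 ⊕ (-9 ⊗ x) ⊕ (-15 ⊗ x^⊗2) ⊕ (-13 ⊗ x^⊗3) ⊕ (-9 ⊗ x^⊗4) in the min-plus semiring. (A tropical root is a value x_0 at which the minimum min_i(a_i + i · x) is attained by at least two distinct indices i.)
Roots: {-4, -2, 6, 7}

Each tropical root is a break point of the lower envelope of the lines y = a_i + i · x (there are 5 lines, with slopes 0, 1, ..., 4). Only the lines that attain the minimum somewhere contribute to roots; other lines are dominated. Here the surviving (envelope) indices are i = 4, i = 3, i = 2, i = 1, i = 0.
Intersections between consecutive envelope lines give the roots: for adjacent envelope indices i < j the intersection is x = (a_i − a_j) / (j − i). Reading off the sorted break points: {-4, -2, 6, 7}.
Verification: at each break x_0, at least two indices attain the minimum of min_i(a_i + i · x_0).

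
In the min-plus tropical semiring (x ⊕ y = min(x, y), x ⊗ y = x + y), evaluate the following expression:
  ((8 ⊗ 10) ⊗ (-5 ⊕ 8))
((8 ⊗ 10) ⊗ (-5 ⊕ 8)) = 13

Expand innermost to outermost. Recall ⊕ takes the minimum of its arguments and ⊗ takes their sum. Working out the expression ((8 ⊗ 10) ⊗ (-5 ⊕ 8)) gives 13.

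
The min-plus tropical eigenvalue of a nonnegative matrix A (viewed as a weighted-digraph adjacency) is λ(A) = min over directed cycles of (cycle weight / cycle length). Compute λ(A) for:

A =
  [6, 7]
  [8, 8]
λ(A) = 6

Enumerate directed cycles and compute their means (weight / length). Sample:
  cycle 0 → 0: weight = 6, length = 1, mean = 6/1 ≈ 6.000
  cycle 1 → 1: weight = 8, length = 1, mean = 8/1 ≈ 8.000
  cycle 0 → 1 → 0: weight = 15, length = 2, mean = 15/2 ≈ 7.500
  cycle 1 → 0 → 1: weight = 15, length = 2, mean = 15/2 ≈ 7.500
Minimum mean = 6.000, attained e.g. along the cycle 0 → 0 with weight 6 and length 1. So λ(A) = 6/1 = 6.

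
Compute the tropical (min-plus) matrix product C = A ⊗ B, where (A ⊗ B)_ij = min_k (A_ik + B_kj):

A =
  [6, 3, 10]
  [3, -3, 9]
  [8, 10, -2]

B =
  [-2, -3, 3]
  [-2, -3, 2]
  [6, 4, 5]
A ⊗ B =
  [1, 0, 5]
  [-5, -6, -1]
  [4, 2, 3]

Apply the min-plus product entry-by-entry:
  C[0][0] = min over k of (A[0][0] + B[0][0] = 6 + -2 = 4, A[0][1] + B[1][0] = 3 + -2 = 1, A[0][2] + B[2][0] = 10 + 6 = 16) = 1 (attained at k = 1)
  C[0][1] = min over k of (A[0][0] + B[0][1] = 6 + -3 = 3, A[0][1] + B[1][1] = 3 + -3 = 0, A[0][2] + B[2][1] = 10 + 4 = 14) = 0 (attained at k = 1)
  C[0][2] = min over k of (A[0][0] + B[0][2] = 6 + 3 = 9, A[0][1] + B[1][2] = 3 + 2 = 5, A[0][2] + B[2][2] = 10 + 5 = 15) = 5 (attained at k = 1)
  C[1][0] = min over k of (A[1][0] + B[0][0] = 3 + -2 = 1, A[1][1] + B[1][0] = -3 + -2 = -5, A[1][2] + B[2][0] = 9 + 6 = 15) = -5 (attained at k = 1)
  C[1][1] = min over k of (A[1][0] + B[0][1] = 3 + -3 = 0, A[1][1] + B[1][1] = -3 + -3 = -6, A[1][2] + B[2][1] = 9 + 4 = 13) = -6 (attained at k = 1)
  C[1][2] = min over k of (A[1][0] + B[0][2] = 3 + 3 = 6, A[1][1] + B[1][2] = -3 + 2 = -1, A[1][2] + B[2][2] = 9 + 5 = 14) = -1 (attained at k = 1)
  C[2][0] = min over k of (A[2][0] + B[0][0] = 8 + -2 = 6, A[2][1] + B[1][0] = 10 + -2 = 8, A[2][2] + B[2][0] = -2 + 6 = 4) = 4 (attained at k = 2)
  C[2][1] = min over k of (A[2][0] + B[0][1] = 8 + -3 = 5, A[2][1] + B[1][1] = 10 + -3 = 7, A[2][2] + B[2][1] = -2 + 4 = 2) = 2 (attained at k = 2)
  C[2][2] = min over k of (A[2][0] + B[0][2] = 8 + 3 = 11, A[2][1] + B[1][2] = 10 + 2 = 12, A[2][2] + B[2][2] = -2 + 5 = 3) = 3 (attained at k = 2)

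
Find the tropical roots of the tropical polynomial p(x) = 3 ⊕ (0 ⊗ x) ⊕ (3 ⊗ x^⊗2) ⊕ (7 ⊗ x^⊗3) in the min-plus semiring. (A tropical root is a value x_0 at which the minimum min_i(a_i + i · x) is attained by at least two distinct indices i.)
Roots: {-4, -3, 3}

Each tropical root is a break point of the lower envelope of the lines y = a_i + i · x (there are 4 lines, with slopes 0, 1, ..., 3). Only the lines that attain the minimum somewhere contribute to roots; other lines are dominated. Here the surviving (envelope) indices are i = 3, i = 2, i = 1, i = 0.
Intersections between consecutive envelope lines give the roots: for adjacent envelope indices i < j the intersection is x = (a_i − a_j) / (j − i). Reading off the sorted break points: {-4, -3, 3}.
Verification: at each break x_0, at least two indices attain the minimum of min_i(a_i + i · x_0).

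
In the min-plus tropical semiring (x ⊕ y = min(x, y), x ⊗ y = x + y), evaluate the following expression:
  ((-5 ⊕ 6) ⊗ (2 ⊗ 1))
((-5 ⊕ 6) ⊗ (2 ⊗ 1)) = -2

Expand innermost to outermost. Recall ⊕ takes the minimum of its arguments and ⊗ takes their sum. Working out the expression ((-5 ⊕ 6) ⊗ (2 ⊗ 1)) gives -2.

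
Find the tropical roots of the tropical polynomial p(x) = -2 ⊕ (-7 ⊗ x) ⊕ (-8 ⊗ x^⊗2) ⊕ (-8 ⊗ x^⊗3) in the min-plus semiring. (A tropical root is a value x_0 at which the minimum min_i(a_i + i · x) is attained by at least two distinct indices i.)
Roots: {0, 1, 5}

Each tropical root is a break point of the lower envelope of the lines y = a_i + i · x (there are 4 lines, with slopes 0, 1, ..., 3). Only the lines that attain the minimum somewhere contribute to roots; other lines are dominated. Here the surviving (envelope) indices are i = 3, i = 2, i = 1, i = 0.
Intersections between consecutive envelope lines give the roots: for adjacent envelope indices i < j the intersection is x = (a_i − a_j) / (j − i). Reading off the sorted break points: {0, 1, 5}.
Verification: at each break x_0, at least two indices attain the minimum of min_i(a_i + i · x_0).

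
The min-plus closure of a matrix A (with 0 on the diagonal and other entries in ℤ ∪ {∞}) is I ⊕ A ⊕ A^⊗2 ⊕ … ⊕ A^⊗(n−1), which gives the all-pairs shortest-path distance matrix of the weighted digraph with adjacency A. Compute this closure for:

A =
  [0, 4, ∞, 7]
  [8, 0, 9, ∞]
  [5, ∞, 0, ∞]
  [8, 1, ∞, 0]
Closure =
  [0, 4, 13, 7]
  [8, 0, 9, 15]
  [5, 9, 0, 12]
  [8, 1, 10, 0]

This is the Floyd-Warshall all-pairs shortest-path computation. For each intermediate vertex k = 0, 1, …, 3, update dist[i][j] ← min(dist[i][j], dist[i][k] + dist[k][j]). The final matrix gives, for each (i, j), the minimum total weight of any directed path from i to j (possibly empty when i = j).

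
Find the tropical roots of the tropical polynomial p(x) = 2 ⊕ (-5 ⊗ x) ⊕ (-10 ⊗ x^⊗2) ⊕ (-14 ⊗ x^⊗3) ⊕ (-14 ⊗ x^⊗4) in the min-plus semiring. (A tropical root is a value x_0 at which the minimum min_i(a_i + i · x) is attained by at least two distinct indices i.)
Roots: {0, 4, 5, 7}

Each tropical root is a break point of the lower envelope of the lines y = a_i + i · x (there are 5 lines, with slopes 0, 1, ..., 4). Only the lines that attain the minimum somewhere contribute to roots; other lines are dominated. Here the surviving (envelope) indices are i = 4, i = 3, i = 2, i = 1, i = 0.
Intersections between consecutive envelope lines give the roots: for adjacent envelope indices i < j the intersection is x = (a_i − a_j) / (j − i). Reading off the sorted break points: {0, 4, 5, 7}.
Verification: at each break x_0, at least two indices attain the minimum of min_i(a_i + i · x_0).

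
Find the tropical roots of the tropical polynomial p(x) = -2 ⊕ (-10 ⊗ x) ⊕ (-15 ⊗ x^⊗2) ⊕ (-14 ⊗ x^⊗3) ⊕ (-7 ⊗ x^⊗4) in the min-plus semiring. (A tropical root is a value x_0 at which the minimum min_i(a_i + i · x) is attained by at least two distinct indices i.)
Roots: {-7, -1, 5, 8}

Each tropical root is a break point of the lower envelope of the lines y = a_i + i · x (there are 5 lines, with slopes 0, 1, ..., 4). Only the lines that attain the minimum somewhere contribute to roots; other lines are dominated. Here the surviving (envelope) indices are i = 4, i = 3, i = 2, i = 1, i = 0.
Intersections between consecutive envelope lines give the roots: for adjacent envelope indices i < j the intersection is x = (a_i − a_j) / (j − i). Reading off the sorted break points: {-7, -1, 5, 8}.
Verification: at each break x_0, at least two indices attain the minimum of min_i(a_i + i · x_0).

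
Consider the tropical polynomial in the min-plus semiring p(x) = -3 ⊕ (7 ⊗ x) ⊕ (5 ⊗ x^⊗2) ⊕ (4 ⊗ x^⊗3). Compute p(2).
p(2) = -3

A tropical monomial a ⊗ x^⊗i evaluates to a + i · x. Evaluating each term at x = 2:
  Term 0 contributes -3 + 0 · 2 = -3
  Term 1 contributes 7 + 1 · 2 = 9
  Term 2 contributes 5 + 2 · 2 = 9
  Term 3 contributes 4 + 3 · 2 = 10
p(2) = ⊕ of these = min[-3, 9, 9, 10] = -3.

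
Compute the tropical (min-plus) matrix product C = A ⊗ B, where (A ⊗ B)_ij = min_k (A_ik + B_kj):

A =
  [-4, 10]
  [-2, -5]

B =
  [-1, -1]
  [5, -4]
A ⊗ B =
  [-5, -5]
  [-3, -9]

Apply the min-plus product entry-by-entry:
  C[0][0] = min over k of (A[0][0] + B[0][0] = -4 + -1 = -5, A[0][1] + B[1][0] = 10 + 5 = 15) = -5 (attained at k = 0)
  C[0][1] = min over k of (A[0][0] + B[0][1] = -4 + -1 = -5, A[0][1] + B[1][1] = 10 + -4 = 6) = -5 (attained at k = 0)
  C[1][0] = min over k of (A[1][0] + B[0][0] = -2 + -1 = -3, A[1][1] + B[1][0] = -5 + 5 = 0) = -3 (attained at k = 0)
  C[1][1] = min over k of (A[1][0] + B[0][1] = -2 + -1 = -3, A[1][1] + B[1][1] = -5 + -4 = -9) = -9 (attained at k = 1)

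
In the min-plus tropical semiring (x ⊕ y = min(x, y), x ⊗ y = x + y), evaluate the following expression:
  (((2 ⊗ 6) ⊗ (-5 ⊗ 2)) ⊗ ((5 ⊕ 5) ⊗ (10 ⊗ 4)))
(((2 ⊗ 6) ⊗ (-5 ⊗ 2)) ⊗ ((5 ⊕ 5) ⊗ (10 ⊗ 4))) = 24

Expand innermost to outermost. Recall ⊕ takes the minimum of its arguments and ⊗ takes their sum. Working out the expression (((2 ⊗ 6) ⊗ (-5 ⊗ 2)) ⊗ ((5 ⊕ 5) ⊗ (10 ⊗ 4))) gives 24.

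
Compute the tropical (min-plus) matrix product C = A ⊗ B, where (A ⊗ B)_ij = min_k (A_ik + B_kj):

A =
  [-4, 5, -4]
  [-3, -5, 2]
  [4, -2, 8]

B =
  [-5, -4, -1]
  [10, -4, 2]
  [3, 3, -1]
A ⊗ B =
  [-9, -8, -5]
  [-8, -9, -4]
  [-1, -6, 0]

Apply the min-plus product entry-by-entry:
  C[0][0] = min over k of (A[0][0] + B[0][0] = -4 + -5 = -9, A[0][1] + B[1][0] = 5 + 10 = 15, A[0][2] + B[2][0] = -4 + 3 = -1) = -9 (attained at k = 0)
  C[0][1] = min over k of (A[0][0] + B[0][1] = -4 + -4 = -8, A[0][1] + B[1][1] = 5 + -4 = 1, A[0][2] + B[2][1] = -4 + 3 = -1) = -8 (attained at k = 0)
  C[0][2] = min over k of (A[0][0] + B[0][2] = -4 + -1 = -5, A[0][1] + B[1][2] = 5 + 2 = 7, A[0][2] + B[2][2] = -4 + -1 = -5) = -5 (attained at k = 0)
  C[1][0] = min over k of (A[1][0] + B[0][0] = -3 + -5 = -8, A[1][1] + B[1][0] = -5 + 10 = 5, A[1][2] + B[2][0] = 2 + 3 = 5) = -8 (attained at k = 0)
  C[1][1] = min over k of (A[1][0] + B[0][1] = -3 + -4 = -7, A[1][1] + B[1][1] = -5 + -4 = -9, A[1][2] + B[2][1] = 2 + 3 = 5) = -9 (attained at k = 1)
  C[1][2] = min over k of (A[1][0] + B[0][2] = -3 + -1 = -4, A[1][1] + B[1][2] = -5 + 2 = -3, A[1][2] + B[2][2] = 2 + -1 = 1) = -4 (attained at k = 0)
  C[2][0] = min over k of (A[2][0] + B[0][0] = 4 + -5 = -1, A[2][1] + B[1][0] = -2 + 10 = 8, A[2][2] + B[2][0] = 8 + 3 = 11) = -1 (attained at k = 0)
  C[2][1] = min over k of (A[2][0] + B[0][1] = 4 + -4 = 0, A[2][1] + B[1][1] = -2 + -4 = -6, A[2][2] + B[2][1] = 8 + 3 = 11) = -6 (attained at k = 1)
  C[2][2] = min over k of (A[2][0] + B[0][2] = 4 + -1 = 3, A[2][1] + B[1][2] = -2 + 2 = 0, A[2][2] + B[2][2] = 8 + -1 = 7) = 0 (attained at k = 1)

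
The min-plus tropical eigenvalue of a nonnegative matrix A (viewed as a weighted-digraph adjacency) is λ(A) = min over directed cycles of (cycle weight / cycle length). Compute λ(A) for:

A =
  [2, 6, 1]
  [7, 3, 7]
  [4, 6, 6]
λ(A) = 2

Enumerate directed cycles and compute their means (weight / length). Sample:
  cycle 0 → 0: weight = 2, length = 1, mean = 2/1 ≈ 2.000
  cycle 1 → 1: weight = 3, length = 1, mean = 3/1 ≈ 3.000
  cycle 2 → 2: weight = 6, length = 1, mean = 6/1 ≈ 6.000
  cycle 0 → 1 → 0: weight = 13, length = 2, mean = 13/2 ≈ 6.500
  cycle 0 → 2 → 0: weight = 5, length = 2, mean = 5/2 ≈ 2.500
  cycle 1 → 0 → 1: weight = 13, length = 2, mean = 13/2 ≈ 6.500
Minimum mean = 2.000, attained e.g. along the cycle 0 → 0 with weight 2 and length 1. So λ(A) = 2/1 = 2.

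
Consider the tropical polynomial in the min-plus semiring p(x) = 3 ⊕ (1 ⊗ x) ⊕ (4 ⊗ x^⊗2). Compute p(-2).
p(-2) = -1

A tropical monomial a ⊗ x^⊗i evaluates to a + i · x. Evaluating each term at x = -2:
  Term 0 contributes 3 + 0 · -2 = 3
  Term 1 contributes 1 + 1 · -2 = -1
  Term 2 contributes 4 + 2 · -2 = 0
p(-2) = ⊕ of these = min[3, -1, 0] = -1.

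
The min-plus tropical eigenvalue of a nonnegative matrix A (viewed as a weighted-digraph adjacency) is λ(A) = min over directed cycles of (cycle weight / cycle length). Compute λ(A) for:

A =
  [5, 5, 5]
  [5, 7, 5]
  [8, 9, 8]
λ(A) = 5

Enumerate directed cycles and compute their means (weight / length). Sample:
  cycle 0 → 0: weight = 5, length = 1, mean = 5/1 ≈ 5.000
  cycle 1 → 1: weight = 7, length = 1, mean = 7/1 ≈ 7.000
  cycle 2 → 2: weight = 8, length = 1, mean = 8/1 ≈ 8.000
  cycle 0 → 1 → 0: weight = 10, length = 2, mean = 10/2 ≈ 5.000
  cycle 0 → 2 → 0: weight = 13, length = 2, mean = 13/2 ≈ 6.500
  cycle 1 → 0 → 1: weight = 10, length = 2, mean = 10/2 ≈ 5.000
Minimum mean = 5.000, attained e.g. along the cycle 0 → 0 with weight 5 and length 1. So λ(A) = 5/1 = 5.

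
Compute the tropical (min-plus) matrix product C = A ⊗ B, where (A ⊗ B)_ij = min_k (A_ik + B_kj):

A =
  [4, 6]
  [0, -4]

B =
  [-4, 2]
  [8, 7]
A ⊗ B =
  [0, 6]
  [-4, 2]

Apply the min-plus product entry-by-entry:
  C[0][0] = min over k of (A[0][0] + B[0][0] = 4 + -4 = 0, A[0][1] + B[1][0] = 6 + 8 = 14) = 0 (attained at k = 0)
  C[0][1] = min over k of (A[0][0] + B[0][1] = 4 + 2 = 6, A[0][1] + B[1][1] = 6 + 7 = 13) = 6 (attained at k = 0)
  C[1][0] = min over k of (A[1][0] + B[0][0] = 0 + -4 = -4, A[1][1] + B[1][0] = -4 + 8 = 4) = -4 (attained at k = 0)
  C[1][1] = min over k of (A[1][0] + B[0][1] = 0 + 2 = 2, A[1][1] + B[1][1] = -4 + 7 = 3) = 2 (attained at k = 0)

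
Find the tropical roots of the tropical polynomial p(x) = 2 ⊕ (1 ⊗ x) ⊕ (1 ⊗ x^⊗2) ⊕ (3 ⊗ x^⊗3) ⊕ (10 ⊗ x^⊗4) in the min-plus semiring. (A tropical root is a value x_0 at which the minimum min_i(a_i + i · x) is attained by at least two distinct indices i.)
Roots: {-7, -2, 0, 1}

Each tropical root is a break point of the lower envelope of the lines y = a_i + i · x (there are 5 lines, with slopes 0, 1, ..., 4). Only the lines that attain the minimum somewhere contribute to roots; other lines are dominated. Here the surviving (envelope) indices are i = 4, i = 3, i = 2, i = 1, i = 0.
Intersections between consecutive envelope lines give the roots: for adjacent envelope indices i < j the intersection is x = (a_i − a_j) / (j − i). Reading off the sorted break points: {-7, -2, 0, 1}.
Verification: at each break x_0, at least two indices attain the minimum of min_i(a_i + i · x_0).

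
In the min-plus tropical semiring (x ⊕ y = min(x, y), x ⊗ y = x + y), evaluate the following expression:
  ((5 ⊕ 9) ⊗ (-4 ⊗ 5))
((5 ⊕ 9) ⊗ (-4 ⊗ 5)) = 6

Expand innermost to outermost. Recall ⊕ takes the minimum of its arguments and ⊗ takes their sum. Working out the expression ((5 ⊕ 9) ⊗ (-4 ⊗ 5)) gives 6.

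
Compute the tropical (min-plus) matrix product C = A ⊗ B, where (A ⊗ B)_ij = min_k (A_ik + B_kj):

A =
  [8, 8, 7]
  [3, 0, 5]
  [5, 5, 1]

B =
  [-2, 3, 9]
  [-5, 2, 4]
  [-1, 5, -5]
A ⊗ B =
  [3, 10, 2]
  [-5, 2, 0]
  [0, 6, -4]

Apply the min-plus product entry-by-entry:
  C[0][0] = min over k of (A[0][0] + B[0][0] = 8 + -2 = 6, A[0][1] + B[1][0] = 8 + -5 = 3, A[0][2] + B[2][0] = 7 + -1 = 6) = 3 (attained at k = 1)
  C[0][1] = min over k of (A[0][0] + B[0][1] = 8 + 3 = 11, A[0][1] + B[1][1] = 8 + 2 = 10, A[0][2] + B[2][1] = 7 + 5 = 12) = 10 (attained at k = 1)
  C[0][2] = min over k of (A[0][0] + B[0][2] = 8 + 9 = 17, A[0][1] + B[1][2] = 8 + 4 = 12, A[0][2] + B[2][2] = 7 + -5 = 2) = 2 (attained at k = 2)
  C[1][0] = min over k of (A[1][0] + B[0][0] = 3 + -2 = 1, A[1][1] + B[1][0] = 0 + -5 = -5, A[1][2] + B[2][0] = 5 + -1 = 4) = -5 (attained at k = 1)
  C[1][1] = min over k of (A[1][0] + B[0][1] = 3 + 3 = 6, A[1][1] + B[1][1] = 0 + 2 = 2, A[1][2] + B[2][1] = 5 + 5 = 10) = 2 (attained at k = 1)
  C[1][2] = min over k of (A[1][0] + B[0][2] = 3 + 9 = 12, A[1][1] + B[1][2] = 0 + 4 = 4, A[1][2] + B[2][2] = 5 + -5 = 0) = 0 (attained at k = 2)
  C[2][0] = min over k of (A[2][0] + B[0][0] = 5 + -2 = 3, A[2][1] + B[1][0] = 5 + -5 = 0, A[2][2] + B[2][0] = 1 + -1 = 0) = 0 (attained at k = 1)
  C[2][1] = min over k of (A[2][0] + B[0][1] = 5 + 3 = 8, A[2][1] + B[1][1] = 5 + 2 = 7, A[2][2] + B[2][1] = 1 + 5 = 6) = 6 (attained at k = 2)
  C[2][2] = min over k of (A[2][0] + B[0][2] = 5 + 9 = 14, A[2][1] + B[1][2] = 5 + 4 = 9, A[2][2] + B[2][2] = 1 + -5 = -4) = -4 (attained at k = 2)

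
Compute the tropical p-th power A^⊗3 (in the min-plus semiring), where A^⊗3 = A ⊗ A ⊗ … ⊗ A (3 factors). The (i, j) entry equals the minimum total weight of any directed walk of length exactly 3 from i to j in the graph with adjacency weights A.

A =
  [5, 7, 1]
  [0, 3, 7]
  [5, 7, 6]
A^⊗3 =
  [8, 11, 7]
  [6, 8, 4]
  [10, 13, 8]

Each entry (A^⊗3)_ij equals the minimum over all length-3 walks i = v_0 → v_1 → … → v_3 = j of Σ_t A[v_t][v_{t+1}]. For example, for (i, j) = (0, 2) we minimise over 9 possible intermediate vertex sequences; the minimum is 7, attained along the walk 0 → 2 → 0 → 2.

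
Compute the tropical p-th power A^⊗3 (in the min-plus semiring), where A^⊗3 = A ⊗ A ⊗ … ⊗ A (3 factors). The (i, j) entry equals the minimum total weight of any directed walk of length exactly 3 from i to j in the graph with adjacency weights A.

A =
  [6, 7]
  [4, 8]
A^⊗3 =
  [17, 18]
  [15, 17]

Each entry (A^⊗3)_ij equals the minimum over all length-3 walks i = v_0 → v_1 → … → v_3 = j of Σ_t A[v_t][v_{t+1}]. For example, for (i, j) = (0, 1) we minimise over 4 possible intermediate vertex sequences; the minimum is 18, attained along the walk 0 → 1 → 0 → 1.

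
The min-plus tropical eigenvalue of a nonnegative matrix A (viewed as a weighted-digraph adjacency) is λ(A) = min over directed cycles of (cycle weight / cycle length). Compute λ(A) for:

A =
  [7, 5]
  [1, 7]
λ(A) = 3

Enumerate directed cycles and compute their means (weight / length). Sample:
  cycle 0 → 0: weight = 7, length = 1, mean = 7/1 ≈ 7.000
  cycle 1 → 1: weight = 7, length = 1, mean = 7/1 ≈ 7.000
  cycle 0 → 1 → 0: weight = 6, length = 2, mean = 6/2 ≈ 3.000
  cycle 1 → 0 → 1: weight = 6, length = 2, mean = 6/2 ≈ 3.000
Minimum mean = 3.000, attained e.g. along the cycle 0 → 1 → 0 with weight 6 and length 2. So λ(A) = 6/2 = 3.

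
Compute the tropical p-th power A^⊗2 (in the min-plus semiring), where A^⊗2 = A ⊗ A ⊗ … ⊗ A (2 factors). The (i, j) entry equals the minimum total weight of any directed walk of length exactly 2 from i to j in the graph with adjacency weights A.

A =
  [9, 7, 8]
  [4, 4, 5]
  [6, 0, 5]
A^⊗2 =
  [11, 8, 12]
  [8, 5, 9]
  [4, 4, 5]

Each entry (A^⊗2)_ij equals the minimum over all length-2 walks i = v_0 → v_1 → … → v_2 = j of Σ_t A[v_t][v_{t+1}]. For example, for (i, j) = (0, 2) we minimise over 3 possible intermediate vertex sequences; the minimum is 12, attained along the walk 0 → 1 → 2.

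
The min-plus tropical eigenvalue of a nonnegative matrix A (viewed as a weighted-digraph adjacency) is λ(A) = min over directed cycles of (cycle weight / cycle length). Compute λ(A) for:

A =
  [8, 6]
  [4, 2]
λ(A) = 2

Enumerate directed cycles and compute their means (weight / length). Sample:
  cycle 0 → 0: weight = 8, length = 1, mean = 8/1 ≈ 8.000
  cycle 1 → 1: weight = 2, length = 1, mean = 2/1 ≈ 2.000
  cycle 0 → 1 → 0: weight = 10, length = 2, mean = 10/2 ≈ 5.000
  cycle 1 → 0 → 1: weight = 10, length = 2, mean = 10/2 ≈ 5.000
Minimum mean = 2.000, attained e.g. along the cycle 1 → 1 with weight 2 and length 1. So λ(A) = 2/1 = 2.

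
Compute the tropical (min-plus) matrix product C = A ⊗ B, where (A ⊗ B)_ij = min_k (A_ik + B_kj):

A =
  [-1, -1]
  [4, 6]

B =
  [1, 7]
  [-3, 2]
A ⊗ B =
  [-4, 1]
  [3, 8]

Apply the min-plus product entry-by-entry:
  C[0][0] = min over k of (A[0][0] + B[0][0] = -1 + 1 = 0, A[0][1] + B[1][0] = -1 + -3 = -4) = -4 (attained at k = 1)
  C[0][1] = min over k of (A[0][0] + B[0][1] = -1 + 7 = 6, A[0][1] + B[1][1] = -1 + 2 = 1) = 1 (attained at k = 1)
  C[1][0] = min over k of (A[1][0] + B[0][0] = 4 + 1 = 5, A[1][1] + B[1][0] = 6 + -3 = 3) = 3 (attained at k = 1)
  C[1][1] = min over k of (A[1][0] + B[0][1] = 4 + 7 = 11, A[1][1] + B[1][1] = 6 + 2 = 8) = 8 (attained at k = 1)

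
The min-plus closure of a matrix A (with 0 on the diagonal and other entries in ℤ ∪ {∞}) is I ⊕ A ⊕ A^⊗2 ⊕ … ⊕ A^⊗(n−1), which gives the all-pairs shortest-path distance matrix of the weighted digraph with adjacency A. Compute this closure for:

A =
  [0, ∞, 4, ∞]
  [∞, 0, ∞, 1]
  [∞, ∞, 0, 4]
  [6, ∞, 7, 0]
Closure =
  [0, ∞, 4, 8]
  [7, 0, 8, 1]
  [10, ∞, 0, 4]
  [6, ∞, 7, 0]

This is the Floyd-Warshall all-pairs shortest-path computation. For each intermediate vertex k = 0, 1, …, 3, update dist[i][j] ← min(dist[i][j], dist[i][k] + dist[k][j]). The final matrix gives, for each (i, j), the minimum total weight of any directed path from i to j (possibly empty when i = j).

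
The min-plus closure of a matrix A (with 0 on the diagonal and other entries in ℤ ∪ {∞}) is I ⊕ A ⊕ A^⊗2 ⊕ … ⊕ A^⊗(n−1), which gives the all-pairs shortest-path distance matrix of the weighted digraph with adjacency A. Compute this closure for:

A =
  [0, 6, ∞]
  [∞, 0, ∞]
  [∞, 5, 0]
Closure =
  [0, 6, ∞]
  [∞, 0, ∞]
  [∞, 5, 0]

This is the Floyd-Warshall all-pairs shortest-path computation. For each intermediate vertex k = 0, 1, …, 2, update dist[i][j] ← min(dist[i][j], dist[i][k] + dist[k][j]). The final matrix gives, for each (i, j), the minimum total weight of any directed path from i to j (possibly empty when i = j).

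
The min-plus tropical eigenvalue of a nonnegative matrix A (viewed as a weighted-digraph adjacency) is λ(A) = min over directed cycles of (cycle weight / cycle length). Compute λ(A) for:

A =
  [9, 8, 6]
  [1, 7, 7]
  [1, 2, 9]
λ(A) = 3

Enumerate directed cycles and compute their means (weight / length). Sample:
  cycle 0 → 0: weight = 9, length = 1, mean = 9/1 ≈ 9.000
  cycle 1 → 1: weight = 7, length = 1, mean = 7/1 ≈ 7.000
  cycle 2 → 2: weight = 9, length = 1, mean = 9/1 ≈ 9.000
  cycle 0 → 1 → 0: weight = 9, length = 2, mean = 9/2 ≈ 4.500
  cycle 0 → 2 → 0: weight = 7, length = 2, mean = 7/2 ≈ 3.500
  cycle 1 → 0 → 1: weight = 9, length = 2, mean = 9/2 ≈ 4.500
Minimum mean = 3.000, attained e.g. along the cycle 0 → 2 → 1 → 0 with weight 9 and length 3. So λ(A) = 9/3 = 3.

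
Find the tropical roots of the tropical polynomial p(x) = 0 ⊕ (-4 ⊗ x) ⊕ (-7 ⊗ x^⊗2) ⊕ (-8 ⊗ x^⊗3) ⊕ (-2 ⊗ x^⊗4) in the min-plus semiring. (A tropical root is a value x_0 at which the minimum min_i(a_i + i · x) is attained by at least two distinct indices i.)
Roots: {-6, 1, 3, 4}

Each tropical root is a break point of the lower envelope of the lines y = a_i + i · x (there are 5 lines, with slopes 0, 1, ..., 4). Only the lines that attain the minimum somewhere contribute to roots; other lines are dominated. Here the surviving (envelope) indices are i = 4, i = 3, i = 2, i = 1, i = 0.
Intersections between consecutive envelope lines give the roots: for adjacent envelope indices i < j the intersection is x = (a_i − a_j) / (j − i). Reading off the sorted break points: {-6, 1, 3, 4}.
Verification: at each break x_0, at least two indices attain the minimum of min_i(a_i + i · x_0).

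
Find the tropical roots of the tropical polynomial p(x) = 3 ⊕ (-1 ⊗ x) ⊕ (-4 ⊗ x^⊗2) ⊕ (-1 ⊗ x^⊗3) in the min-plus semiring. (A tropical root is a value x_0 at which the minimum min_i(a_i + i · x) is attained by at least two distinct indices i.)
Roots: {-3, 3, 4}

Each tropical root is a break point of the lower envelope of the lines y = a_i + i · x (there are 4 lines, with slopes 0, 1, ..., 3). Only the lines that attain the minimum somewhere contribute to roots; other lines are dominated. Here the surviving (envelope) indices are i = 3, i = 2, i = 1, i = 0.
Intersections between consecutive envelope lines give the roots: for adjacent envelope indices i < j the intersection is x = (a_i − a_j) / (j − i). Reading off the sorted break points: {-3, 3, 4}.
Verification: at each break x_0, at least two indices attain the minimum of min_i(a_i + i · x_0).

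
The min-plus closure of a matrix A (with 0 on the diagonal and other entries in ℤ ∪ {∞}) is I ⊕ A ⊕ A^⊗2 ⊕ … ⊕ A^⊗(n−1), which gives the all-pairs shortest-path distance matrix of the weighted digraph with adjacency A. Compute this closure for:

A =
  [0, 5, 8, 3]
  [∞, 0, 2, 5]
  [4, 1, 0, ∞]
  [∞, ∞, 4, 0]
Closure =
  [0, 5, 7, 3]
  [6, 0, 2, 5]
  [4, 1, 0, 6]
  [8, 5, 4, 0]

This is the Floyd-Warshall all-pairs shortest-path computation. For each intermediate vertex k = 0, 1, …, 3, update dist[i][j] ← min(dist[i][j], dist[i][k] + dist[k][j]). The final matrix gives, for each (i, j), the minimum total weight of any directed path from i to j (possibly empty when i = j).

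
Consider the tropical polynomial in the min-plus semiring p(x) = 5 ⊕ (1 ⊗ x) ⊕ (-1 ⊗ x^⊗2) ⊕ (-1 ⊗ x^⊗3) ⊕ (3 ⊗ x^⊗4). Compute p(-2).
p(-2) = -7

A tropical monomial a ⊗ x^⊗i evaluates to a + i · x. Evaluating each term at x = -2:
  Term 0 contributes 5 + 0 · -2 = 5
  Term 1 contributes 1 + 1 · -2 = -1
  Term 2 contributes -1 + 2 · -2 = -5
  Term 3 contributes -1 + 3 · -2 = -7
  Term 4 contributes 3 + 4 · -2 = -5
p(-2) = ⊕ of these = min[5, -1, -5, -7, -5] = -7.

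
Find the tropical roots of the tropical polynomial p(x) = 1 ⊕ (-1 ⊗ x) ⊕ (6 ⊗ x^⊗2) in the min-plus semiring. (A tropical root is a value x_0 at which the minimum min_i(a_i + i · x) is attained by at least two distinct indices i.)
Roots: {-7, 2}

Each tropical root is a break point of the lower envelope of the lines y = a_i + i · x (there are 3 lines, with slopes 0, 1, ..., 2). Only the lines that attain the minimum somewhere contribute to roots; other lines are dominated. Here the surviving (envelope) indices are i = 2, i = 1, i = 0.
Intersections between consecutive envelope lines give the roots: for adjacent envelope indices i < j the intersection is x = (a_i − a_j) / (j − i). Reading off the sorted break points: {-7, 2}.
Verification: at each break x_0, at least two indices attain the minimum of min_i(a_i + i · x_0).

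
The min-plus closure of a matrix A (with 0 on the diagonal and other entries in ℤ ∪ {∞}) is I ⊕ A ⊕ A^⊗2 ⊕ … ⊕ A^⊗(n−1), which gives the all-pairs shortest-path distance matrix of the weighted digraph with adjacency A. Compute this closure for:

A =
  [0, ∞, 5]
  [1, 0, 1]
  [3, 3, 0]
Closure =
  [0, 8, 5]
  [1, 0, 1]
  [3, 3, 0]

This is the Floyd-Warshall all-pairs shortest-path computation. For each intermediate vertex k = 0, 1, …, 2, update dist[i][j] ← min(dist[i][j], dist[i][k] + dist[k][j]). The final matrix gives, for each (i, j), the minimum total weight of any directed path from i to j (possibly empty when i = j).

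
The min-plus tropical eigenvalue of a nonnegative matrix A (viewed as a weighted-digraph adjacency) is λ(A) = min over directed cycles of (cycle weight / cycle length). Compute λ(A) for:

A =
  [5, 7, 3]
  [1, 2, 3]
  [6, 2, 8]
λ(A) = 2

Enumerate directed cycles and compute their means (weight / length). Sample:
  cycle 0 → 0: weight = 5, length = 1, mean = 5/1 ≈ 5.000
  cycle 1 → 1: weight = 2, length = 1, mean = 2/1 ≈ 2.000
  cycle 2 → 2: weight = 8, length = 1, mean = 8/1 ≈ 8.000
  cycle 0 → 1 → 0: weight = 8, length = 2, mean = 8/2 ≈ 4.000
  cycle 0 → 2 → 0: weight = 9, length = 2, mean = 9/2 ≈ 4.500
  cycle 1 → 0 → 1: weight = 8, length = 2, mean = 8/2 ≈ 4.000
Minimum mean = 2.000, attained e.g. along the cycle 1 → 1 with weight 2 and length 1. So λ(A) = 2/1 = 2.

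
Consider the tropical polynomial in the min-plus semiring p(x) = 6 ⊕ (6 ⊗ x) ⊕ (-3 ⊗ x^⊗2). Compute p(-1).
p(-1) = -5

A tropical monomial a ⊗ x^⊗i evaluates to a + i · x. Evaluating each term at x = -1:
  Term 0 contributes 6 + 0 · -1 = 6
  Term 1 contributes 6 + 1 · -1 = 5
  Term 2 contributes -3 + 2 · -1 = -5
p(-1) = ⊕ of these = min[6, 5, -5] = -5.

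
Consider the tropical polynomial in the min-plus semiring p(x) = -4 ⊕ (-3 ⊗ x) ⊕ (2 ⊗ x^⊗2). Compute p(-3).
p(-3) = -6

A tropical monomial a ⊗ x^⊗i evaluates to a + i · x. Evaluating each term at x = -3:
  Term 0 contributes -4 + 0 · -3 = -4
  Term 1 contributes -3 + 1 · -3 = -6
  Term 2 contributes 2 + 2 · -3 = -4
p(-3) = ⊕ of these = min[-4, -6, -4] = -6.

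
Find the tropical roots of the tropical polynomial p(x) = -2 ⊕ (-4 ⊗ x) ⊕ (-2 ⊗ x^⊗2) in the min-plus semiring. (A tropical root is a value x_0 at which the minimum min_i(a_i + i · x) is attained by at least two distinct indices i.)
Roots: {-2, 2}

Each tropical root is a break point of the lower envelope of the lines y = a_i + i · x (there are 3 lines, with slopes 0, 1, ..., 2). Only the lines that attain the minimum somewhere contribute to roots; other lines are dominated. Here the surviving (envelope) indices are i = 2, i = 1, i = 0.
Intersections between consecutive envelope lines give the roots: for adjacent envelope indices i < j the intersection is x = (a_i − a_j) / (j − i). Reading off the sorted break points: {-2, 2}.
Verification: at each break x_0, at least two indices attain the minimum of min_i(a_i + i · x_0).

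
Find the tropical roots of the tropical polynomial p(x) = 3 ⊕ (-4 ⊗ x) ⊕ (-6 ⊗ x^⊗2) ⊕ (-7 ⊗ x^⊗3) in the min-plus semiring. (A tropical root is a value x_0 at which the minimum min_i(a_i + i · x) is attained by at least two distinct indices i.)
Roots: {1, 2, 7}

Each tropical root is a break point of the lower envelope of the lines y = a_i + i · x (there are 4 lines, with slopes 0, 1, ..., 3). Only the lines that attain the minimum somewhere contribute to roots; other lines are dominated. Here the surviving (envelope) indices are i = 3, i = 2, i = 1, i = 0.
Intersections between consecutive envelope lines give the roots: for adjacent envelope indices i < j the intersection is x = (a_i − a_j) / (j − i). Reading off the sorted break points: {1, 2, 7}.
Verification: at each break x_0, at least two indices attain the minimum of min_i(a_i + i · x_0).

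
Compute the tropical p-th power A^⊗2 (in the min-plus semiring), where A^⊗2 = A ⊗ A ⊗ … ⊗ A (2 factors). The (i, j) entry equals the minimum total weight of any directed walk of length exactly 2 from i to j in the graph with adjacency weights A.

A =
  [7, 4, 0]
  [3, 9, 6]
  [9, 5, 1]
A^⊗2 =
  [7, 5, 1]
  [10, 7, 3]
  [8, 6, 2]

Each entry (A^⊗2)_ij equals the minimum over all length-2 walks i = v_0 → v_1 → … → v_2 = j of Σ_t A[v_t][v_{t+1}]. For example, for (i, j) = (0, 2) we minimise over 3 possible intermediate vertex sequences; the minimum is 1, attained along the walk 0 → 2 → 2.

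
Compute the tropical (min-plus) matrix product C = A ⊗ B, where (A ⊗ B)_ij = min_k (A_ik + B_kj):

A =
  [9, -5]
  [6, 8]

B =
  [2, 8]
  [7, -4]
A ⊗ B =
  [2, -9]
  [8, 4]

Apply the min-plus product entry-by-entry:
  C[0][0] = min over k of (A[0][0] + B[0][0] = 9 + 2 = 11, A[0][1] + B[1][0] = -5 + 7 = 2) = 2 (attained at k = 1)
  C[0][1] = min over k of (A[0][0] + B[0][1] = 9 + 8 = 17, A[0][1] + B[1][1] = -5 + -4 = -9) = -9 (attained at k = 1)
  C[1][0] = min over k of (A[1][0] + B[0][0] = 6 + 2 = 8, A[1][1] + B[1][0] = 8 + 7 = 15) = 8 (attained at k = 0)
  C[1][1] = min over k of (A[1][0] + B[0][1] = 6 + 8 = 14, A[1][1] + B[1][1] = 8 + -4 = 4) = 4 (attained at k = 1)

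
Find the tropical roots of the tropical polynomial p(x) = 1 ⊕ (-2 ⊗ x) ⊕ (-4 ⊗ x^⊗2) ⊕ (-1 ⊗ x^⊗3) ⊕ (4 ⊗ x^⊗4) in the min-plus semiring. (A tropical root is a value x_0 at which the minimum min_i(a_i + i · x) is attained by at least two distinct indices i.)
Roots: {-5, -3, 2, 3}

Each tropical root is a break point of the lower envelope of the lines y = a_i + i · x (there are 5 lines, with slopes 0, 1, ..., 4). Only the lines that attain the minimum somewhere contribute to roots; other lines are dominated. Here the surviving (envelope) indices are i = 4, i = 3, i = 2, i = 1, i = 0.
Intersections between consecutive envelope lines give the roots: for adjacent envelope indices i < j the intersection is x = (a_i − a_j) / (j − i). Reading off the sorted break points: {-5, -3, 2, 3}.
Verification: at each break x_0, at least two indices attain the minimum of min_i(a_i + i · x_0).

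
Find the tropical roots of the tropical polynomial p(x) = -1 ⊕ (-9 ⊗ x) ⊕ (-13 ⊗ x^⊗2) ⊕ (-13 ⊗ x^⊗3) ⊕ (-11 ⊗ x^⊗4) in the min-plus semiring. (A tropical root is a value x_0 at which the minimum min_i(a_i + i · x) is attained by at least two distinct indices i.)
Roots: {-2, 0, 4, 8}

Each tropical root is a break point of the lower envelope of the lines y = a_i + i · x (there are 5 lines, with slopes 0, 1, ..., 4). Only the lines that attain the minimum somewhere contribute to roots; other lines are dominated. Here the surviving (envelope) indices are i = 4, i = 3, i = 2, i = 1, i = 0.
Intersections between consecutive envelope lines give the roots: for adjacent envelope indices i < j the intersection is x = (a_i − a_j) / (j − i). Reading off the sorted break points: {-2, 0, 4, 8}.
Verification: at each break x_0, at least two indices attain the minimum of min_i(a_i + i · x_0).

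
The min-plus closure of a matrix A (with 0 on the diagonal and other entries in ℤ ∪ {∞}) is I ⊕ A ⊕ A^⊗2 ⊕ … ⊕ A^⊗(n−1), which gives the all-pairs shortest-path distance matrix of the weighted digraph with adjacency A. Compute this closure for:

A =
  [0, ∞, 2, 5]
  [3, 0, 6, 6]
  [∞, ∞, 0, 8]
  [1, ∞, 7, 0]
Closure =
  [0, ∞, 2, 5]
  [3, 0, 5, 6]
  [9, ∞, 0, 8]
  [1, ∞, 3, 0]

This is the Floyd-Warshall all-pairs shortest-path computation. For each intermediate vertex k = 0, 1, …, 3, update dist[i][j] ← min(dist[i][j], dist[i][k] + dist[k][j]). The final matrix gives, for each (i, j), the minimum total weight of any directed path from i to j (possibly empty when i = j).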